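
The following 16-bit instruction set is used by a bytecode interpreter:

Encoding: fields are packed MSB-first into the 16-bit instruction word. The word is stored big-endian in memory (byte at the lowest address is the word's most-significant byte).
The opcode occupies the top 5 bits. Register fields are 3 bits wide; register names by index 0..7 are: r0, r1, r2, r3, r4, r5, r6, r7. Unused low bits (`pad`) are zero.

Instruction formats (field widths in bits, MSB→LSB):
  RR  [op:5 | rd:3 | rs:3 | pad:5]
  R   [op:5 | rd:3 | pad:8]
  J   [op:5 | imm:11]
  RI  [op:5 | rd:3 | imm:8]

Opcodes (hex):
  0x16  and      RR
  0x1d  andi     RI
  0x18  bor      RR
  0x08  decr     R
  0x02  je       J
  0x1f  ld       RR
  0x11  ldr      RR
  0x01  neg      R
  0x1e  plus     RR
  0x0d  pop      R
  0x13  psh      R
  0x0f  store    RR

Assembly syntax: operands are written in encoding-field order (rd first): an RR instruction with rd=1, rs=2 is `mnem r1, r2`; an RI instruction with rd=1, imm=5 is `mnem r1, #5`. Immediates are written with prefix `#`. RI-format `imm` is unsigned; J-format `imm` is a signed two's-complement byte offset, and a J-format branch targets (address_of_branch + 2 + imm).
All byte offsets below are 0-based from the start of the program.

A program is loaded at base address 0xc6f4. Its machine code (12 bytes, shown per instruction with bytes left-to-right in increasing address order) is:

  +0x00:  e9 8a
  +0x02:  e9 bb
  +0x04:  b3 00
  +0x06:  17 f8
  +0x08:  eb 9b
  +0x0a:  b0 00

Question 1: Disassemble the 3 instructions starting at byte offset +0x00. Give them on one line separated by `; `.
andi r1, #138; andi r1, #187; and r3, r0

+0x00: e9 8a ⇒ word 0xe98a (big)
  opcode bits[15:11]=0x1d: andi/RI
  rd@[10:8]=0x1 ⇒ r1
  imm@[7:0]=0x8a ⇒ #138
+0x02: e9 bb ⇒ word 0xe9bb (big)
  opcode bits[15:11]=0x1d: andi/RI
  rd@[10:8]=0x1 ⇒ r1
  imm@[7:0]=0xbb ⇒ #187
+0x04: b3 00 ⇒ word 0xb300 (big)
  opcode bits[15:11]=0x16: and/RR
  rd@[10:8]=0x3 ⇒ r3
  rs@[7:5]=0x0 ⇒ r0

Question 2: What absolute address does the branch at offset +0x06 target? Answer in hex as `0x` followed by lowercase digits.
0xc6f4

+0x06: 17 f8 ⇒ word 0x17f8 (big)
  top 5b → 0x2 → je [J]
  [10:0] imm=2040 (s11→-8) = #-8
  target = base 0xc6f4 + off 0x06 + 2 + imm -8 = 0xc6f4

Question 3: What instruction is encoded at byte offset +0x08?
[08] eb 9b → 0xeb9b
  op=0xeb9b>>11=0x1d ⇒ andi (RI)
  rd: (w>>8)&0x7=0x3 → r3
  imm: (w>>0)&0xff=0x9b → #155

andi r3, #155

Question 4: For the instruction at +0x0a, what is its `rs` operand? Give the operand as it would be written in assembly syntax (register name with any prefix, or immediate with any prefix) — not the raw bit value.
r0

off 0x0a: read b0 00 as big → 0xb000
  op=0xb000>>11=0x16 ⇒ and (RR)
  [10:8] rd=0 = r0
  [7:5] rs=0 = r0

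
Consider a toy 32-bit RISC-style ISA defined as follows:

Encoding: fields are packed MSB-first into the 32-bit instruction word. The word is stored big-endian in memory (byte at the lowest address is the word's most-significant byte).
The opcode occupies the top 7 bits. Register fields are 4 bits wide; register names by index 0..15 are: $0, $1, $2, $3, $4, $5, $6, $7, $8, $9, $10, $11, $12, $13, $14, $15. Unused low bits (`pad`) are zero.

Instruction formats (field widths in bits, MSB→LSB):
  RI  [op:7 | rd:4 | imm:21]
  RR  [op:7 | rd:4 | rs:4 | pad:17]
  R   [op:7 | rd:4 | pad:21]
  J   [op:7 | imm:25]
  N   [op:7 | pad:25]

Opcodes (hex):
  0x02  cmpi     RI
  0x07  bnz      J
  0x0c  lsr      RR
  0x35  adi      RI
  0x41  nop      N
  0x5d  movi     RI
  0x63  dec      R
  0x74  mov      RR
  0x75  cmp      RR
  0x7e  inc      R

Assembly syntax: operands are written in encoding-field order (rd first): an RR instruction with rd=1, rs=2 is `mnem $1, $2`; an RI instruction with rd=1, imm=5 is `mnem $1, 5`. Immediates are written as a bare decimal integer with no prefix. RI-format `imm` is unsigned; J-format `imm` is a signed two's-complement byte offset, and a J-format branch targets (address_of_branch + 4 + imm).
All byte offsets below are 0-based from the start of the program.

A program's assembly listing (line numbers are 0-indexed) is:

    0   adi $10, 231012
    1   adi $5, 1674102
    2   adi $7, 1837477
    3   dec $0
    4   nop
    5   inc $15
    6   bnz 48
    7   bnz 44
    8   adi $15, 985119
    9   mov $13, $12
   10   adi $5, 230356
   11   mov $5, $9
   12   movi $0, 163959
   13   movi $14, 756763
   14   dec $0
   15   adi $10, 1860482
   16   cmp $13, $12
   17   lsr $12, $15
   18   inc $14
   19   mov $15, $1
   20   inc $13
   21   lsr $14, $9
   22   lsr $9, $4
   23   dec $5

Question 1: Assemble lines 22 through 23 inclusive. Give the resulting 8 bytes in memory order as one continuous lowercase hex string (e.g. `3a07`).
22. lsr fields op=0xc:7|rd=9:4|rs=4:4|pad=0:17 → word 19280000h → 19 28 00 00
23. dec fields op=0x63:7|rd=5:4|pad=0:21 → word c6a00000h → c6 a0 00 00

19280000c6a00000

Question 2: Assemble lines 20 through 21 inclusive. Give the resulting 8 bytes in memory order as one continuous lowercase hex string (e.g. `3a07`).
fda0000019d20000

20. inc fields op=0x7e:7|rd=13:4|pad=0:21 → word fda00000h → fd a0 00 00
21. lsr fields op=0xc:7|rd=14:4|rs=9:4|pad=0:17 → word 19d20000h → 19 d2 00 00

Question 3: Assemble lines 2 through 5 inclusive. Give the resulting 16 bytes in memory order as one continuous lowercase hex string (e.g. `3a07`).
6afc09a5c600000082000000fde00000

line 2 (adi): pack op=0x35:7|rd=7:4|imm=1837477:21 = 0x6afc09a5; big→ 6a fc 09 a5
line 3 (dec): pack op=0x63:7|rd=0:4|pad=0:21 = 0xc6000000; big→ c6 00 00 00
line 4 (nop): pack op=0x41:7|pad=0:25 = 0x82000000; big→ 82 00 00 00
line 5 (inc): pack op=0x7e:7|rd=15:4|pad=0:21 = 0xfde00000; big→ fd e0 00 00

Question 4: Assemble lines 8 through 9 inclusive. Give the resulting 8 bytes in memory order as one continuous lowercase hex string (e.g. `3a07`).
L8: adi op=0x35:7|rd=15:4|imm=985119:21 ⇒ 0x6bef081f ⇒ big 6b ef 08 1f
L9: mov op=0x74:7|rd=13:4|rs=12:4|pad=0:17 ⇒ 0xe9b80000 ⇒ big e9 b8 00 00

6bef081fe9b80000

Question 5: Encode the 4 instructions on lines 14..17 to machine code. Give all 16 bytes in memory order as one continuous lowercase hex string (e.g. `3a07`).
line 14 (dec): pack op=0x63:7|rd=0:4|pad=0:21 = 0xc6000000; big→ c6 00 00 00
line 15 (adi): pack op=0x35:7|rd=10:4|imm=1860482:21 = 0x6b5c6382; big→ 6b 5c 63 82
line 16 (cmp): pack op=0x75:7|rd=13:4|rs=12:4|pad=0:17 = 0xebb80000; big→ eb b8 00 00
line 17 (lsr): pack op=0xc:7|rd=12:4|rs=15:4|pad=0:17 = 0x199e0000; big→ 19 9e 00 00

c60000006b5c6382ebb80000199e0000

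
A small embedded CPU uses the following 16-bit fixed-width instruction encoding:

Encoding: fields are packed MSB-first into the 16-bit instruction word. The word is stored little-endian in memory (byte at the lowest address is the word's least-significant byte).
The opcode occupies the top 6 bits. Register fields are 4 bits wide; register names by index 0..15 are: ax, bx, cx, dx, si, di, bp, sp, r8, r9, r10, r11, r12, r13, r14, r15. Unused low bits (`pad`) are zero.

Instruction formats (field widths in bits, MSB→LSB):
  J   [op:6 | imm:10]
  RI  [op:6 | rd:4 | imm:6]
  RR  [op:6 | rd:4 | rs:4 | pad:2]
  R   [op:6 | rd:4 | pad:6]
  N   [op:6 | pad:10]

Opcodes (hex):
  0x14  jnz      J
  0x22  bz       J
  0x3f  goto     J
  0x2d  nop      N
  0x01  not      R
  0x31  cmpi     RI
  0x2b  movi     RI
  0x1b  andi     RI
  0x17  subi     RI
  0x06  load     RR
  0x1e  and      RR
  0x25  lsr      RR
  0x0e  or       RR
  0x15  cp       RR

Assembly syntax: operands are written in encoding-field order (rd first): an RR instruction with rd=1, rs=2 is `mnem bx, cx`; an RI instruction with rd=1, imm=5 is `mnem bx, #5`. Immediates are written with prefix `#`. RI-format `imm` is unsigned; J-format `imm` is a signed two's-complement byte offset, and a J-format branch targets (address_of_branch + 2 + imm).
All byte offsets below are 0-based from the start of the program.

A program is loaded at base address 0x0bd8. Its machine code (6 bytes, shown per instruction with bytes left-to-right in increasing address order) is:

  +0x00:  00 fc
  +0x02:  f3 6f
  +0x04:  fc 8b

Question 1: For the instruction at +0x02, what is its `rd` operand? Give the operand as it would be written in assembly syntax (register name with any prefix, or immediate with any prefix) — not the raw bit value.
+0x02: f3 6f ⇒ word 0x6ff3 (little)
  top 6b → 0x1b → andi [RI]
  rd@[9:6]=0xf ⇒ r15
  imm@[5:0]=0x33 ⇒ #51

r15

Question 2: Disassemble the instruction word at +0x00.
goto #0

[00] 00 fc → 0xfc00
  op=0xfc00>>10=0x3f ⇒ goto (J)
  imm: (w>>0)&0x3ff=0x0 → #0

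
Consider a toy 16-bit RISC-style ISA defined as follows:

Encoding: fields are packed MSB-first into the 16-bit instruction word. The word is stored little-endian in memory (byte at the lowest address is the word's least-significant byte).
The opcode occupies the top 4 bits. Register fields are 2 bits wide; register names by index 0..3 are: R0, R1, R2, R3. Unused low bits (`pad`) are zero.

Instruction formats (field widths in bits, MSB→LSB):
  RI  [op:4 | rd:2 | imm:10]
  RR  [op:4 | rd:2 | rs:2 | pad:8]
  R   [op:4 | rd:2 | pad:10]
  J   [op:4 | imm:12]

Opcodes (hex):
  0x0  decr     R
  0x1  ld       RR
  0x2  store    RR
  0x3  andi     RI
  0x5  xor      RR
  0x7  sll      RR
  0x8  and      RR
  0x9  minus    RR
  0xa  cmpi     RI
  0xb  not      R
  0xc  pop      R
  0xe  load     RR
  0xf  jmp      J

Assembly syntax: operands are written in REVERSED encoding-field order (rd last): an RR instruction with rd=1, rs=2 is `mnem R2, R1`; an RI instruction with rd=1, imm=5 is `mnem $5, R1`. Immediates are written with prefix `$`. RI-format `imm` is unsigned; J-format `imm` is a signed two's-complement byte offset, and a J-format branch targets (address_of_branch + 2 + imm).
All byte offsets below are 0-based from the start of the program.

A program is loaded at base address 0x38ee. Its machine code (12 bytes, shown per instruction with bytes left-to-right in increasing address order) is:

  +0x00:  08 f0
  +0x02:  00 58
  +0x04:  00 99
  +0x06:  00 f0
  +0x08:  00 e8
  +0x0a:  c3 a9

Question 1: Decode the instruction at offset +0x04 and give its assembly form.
minus R1, R2

off 0x04: read 00 99 as little → 0x9900
  top 4b → 0x9 → minus [RR]
  rd: (w>>10)&0x3=0x2 → R2
  rs: (w>>8)&0x3=0x1 → R1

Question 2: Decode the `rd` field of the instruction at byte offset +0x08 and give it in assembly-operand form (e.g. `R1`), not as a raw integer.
R2

[08] 00 e8 → 0xe800
  top 4b → 0xe → load [RR]
  rd: (w>>10)&0x3=0x2 → R2
  rs: (w>>8)&0x3=0x0 → R0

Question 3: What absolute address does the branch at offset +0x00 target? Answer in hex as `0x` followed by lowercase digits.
[00] 08 f0 → 0xf008
  op=0xf008>>12=0xf ⇒ jmp (J)
  imm@[11:0]=0x8 ⇒ $8
  target = base 0x38ee + off 0x00 + 2 + imm 8 = 0x38f8

0x38f8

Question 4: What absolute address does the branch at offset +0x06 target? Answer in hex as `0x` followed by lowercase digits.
[06] 00 f0 → 0xf000
  opcode bits[15:12]=0xf: jmp/J
  imm: (w>>0)&0xfff=0x0 → $0
  target = base 0x38ee + off 0x06 + 2 + imm 0 = 0x38f6

0x38f6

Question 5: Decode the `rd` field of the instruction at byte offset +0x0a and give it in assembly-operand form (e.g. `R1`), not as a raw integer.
@+0a  little-endian(c3 a9) = 0xa9c3
  opcode bits[15:12]=0xa: cmpi/RI
  rd: (w>>10)&0x3=0x2 → R2
  imm: (w>>0)&0x3ff=0x1c3 → $451

R2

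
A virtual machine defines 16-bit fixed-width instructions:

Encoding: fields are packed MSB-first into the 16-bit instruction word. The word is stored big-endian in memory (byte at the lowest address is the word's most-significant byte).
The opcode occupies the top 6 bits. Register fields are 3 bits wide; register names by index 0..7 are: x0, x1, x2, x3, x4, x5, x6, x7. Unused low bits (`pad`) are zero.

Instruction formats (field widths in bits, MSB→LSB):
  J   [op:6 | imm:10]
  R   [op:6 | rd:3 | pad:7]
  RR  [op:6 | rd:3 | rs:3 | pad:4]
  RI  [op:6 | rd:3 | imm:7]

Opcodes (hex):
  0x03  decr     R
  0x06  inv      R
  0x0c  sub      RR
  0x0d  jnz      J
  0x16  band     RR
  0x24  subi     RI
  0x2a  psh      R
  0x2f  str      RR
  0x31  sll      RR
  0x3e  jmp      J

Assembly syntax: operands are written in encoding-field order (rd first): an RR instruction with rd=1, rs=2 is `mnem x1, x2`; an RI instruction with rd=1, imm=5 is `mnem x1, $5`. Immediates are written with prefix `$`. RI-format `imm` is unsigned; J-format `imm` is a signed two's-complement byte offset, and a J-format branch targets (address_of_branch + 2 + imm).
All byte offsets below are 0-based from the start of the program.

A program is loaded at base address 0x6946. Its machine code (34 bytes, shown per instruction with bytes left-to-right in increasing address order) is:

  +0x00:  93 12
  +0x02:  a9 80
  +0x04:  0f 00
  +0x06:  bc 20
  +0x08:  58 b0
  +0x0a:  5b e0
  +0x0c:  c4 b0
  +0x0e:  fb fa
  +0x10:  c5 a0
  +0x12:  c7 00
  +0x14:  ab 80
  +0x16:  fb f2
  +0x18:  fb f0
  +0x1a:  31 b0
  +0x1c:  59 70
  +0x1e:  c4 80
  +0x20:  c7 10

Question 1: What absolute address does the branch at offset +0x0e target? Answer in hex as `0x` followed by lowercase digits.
+0x0e: fb fa ⇒ word 0xfbfa (big)
  op=0xfbfa>>10=0x3e ⇒ jmp (J)
  imm@[9:0]=0x3fa (s10→-6) ⇒ $-6
  target = base 0x6946 + off 0x0e + 2 + imm -6 = 0x6950

0x6950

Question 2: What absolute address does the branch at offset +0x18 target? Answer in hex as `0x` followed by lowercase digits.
off 0x18: read fb f0 as big → 0xfbf0
  op=0xfbf0>>10=0x3e ⇒ jmp (J)
  [9:0] imm=1008 (s10→-16) = $-16
  target = base 0x6946 + off 0x18 + 2 + imm -16 = 0x6950

0x6950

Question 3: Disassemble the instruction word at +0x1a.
sub x3, x3

@+1a  big-endian(31 b0) = 0x31b0
  top 6b → 0xc → sub [RR]
  [9:7] rd=3 = x3
  [6:4] rs=3 = x3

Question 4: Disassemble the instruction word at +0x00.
+0x00: 93 12 ⇒ word 0x9312 (big)
  opcode bits[15:10]=0x24: subi/RI
  rd@[9:7]=0x6 ⇒ x6
  imm@[6:0]=0x12 ⇒ $18

subi x6, $18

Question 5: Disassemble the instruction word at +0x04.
decr x6

off 0x04: read 0f 00 as big → 0x0f00
  op=0x0f00>>10=0x3 ⇒ decr (R)
  rd: (w>>7)&0x7=0x6 → x6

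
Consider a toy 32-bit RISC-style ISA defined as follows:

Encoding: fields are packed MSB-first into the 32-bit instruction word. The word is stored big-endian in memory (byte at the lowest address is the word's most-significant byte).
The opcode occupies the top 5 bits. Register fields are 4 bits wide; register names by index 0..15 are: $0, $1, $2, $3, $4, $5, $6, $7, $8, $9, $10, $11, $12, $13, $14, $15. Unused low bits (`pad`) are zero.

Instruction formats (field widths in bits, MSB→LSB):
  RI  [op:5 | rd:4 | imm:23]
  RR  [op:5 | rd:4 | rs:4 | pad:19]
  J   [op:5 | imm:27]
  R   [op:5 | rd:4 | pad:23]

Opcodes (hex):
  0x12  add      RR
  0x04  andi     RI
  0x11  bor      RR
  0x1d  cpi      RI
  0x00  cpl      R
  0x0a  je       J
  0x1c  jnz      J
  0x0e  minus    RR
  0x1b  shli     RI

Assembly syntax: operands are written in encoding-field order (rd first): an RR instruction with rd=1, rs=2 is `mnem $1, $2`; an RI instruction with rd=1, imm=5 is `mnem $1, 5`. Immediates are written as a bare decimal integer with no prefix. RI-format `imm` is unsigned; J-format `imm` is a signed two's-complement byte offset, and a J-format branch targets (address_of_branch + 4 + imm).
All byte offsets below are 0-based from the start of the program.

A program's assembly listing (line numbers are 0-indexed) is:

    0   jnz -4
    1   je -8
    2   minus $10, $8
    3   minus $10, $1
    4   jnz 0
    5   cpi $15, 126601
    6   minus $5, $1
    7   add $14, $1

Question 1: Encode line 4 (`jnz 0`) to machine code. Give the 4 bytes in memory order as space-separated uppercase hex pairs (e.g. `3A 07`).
4. jnz fields op=0x1c:5|imm=0:27 → word e0000000h → e0 00 00 00

E0 00 00 00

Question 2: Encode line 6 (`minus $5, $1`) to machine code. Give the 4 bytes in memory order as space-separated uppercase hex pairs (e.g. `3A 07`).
L6: minus op=0xe:5|rd=5:4|rs=1:4|pad=0:19 ⇒ 0x72880000 ⇒ big 72 88 00 00

72 88 00 00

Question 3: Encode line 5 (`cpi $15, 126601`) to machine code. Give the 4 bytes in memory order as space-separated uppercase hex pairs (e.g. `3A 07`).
5. cpi fields op=0x1d:5|rd=15:4|imm=126601:23 → word ef81ee89h → ef 81 ee 89

EF 81 EE 89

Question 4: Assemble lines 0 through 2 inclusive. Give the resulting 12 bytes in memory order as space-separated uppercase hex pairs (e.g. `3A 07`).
E7 FF FF FC 57 FF FF F8 75 40 00 00

0. jnz fields op=0x1c:5|imm=-4:27 → word e7fffffch → e7 ff ff fc
1. je fields op=0xa:5|imm=-8:27 → word 57fffff8h → 57 ff ff f8
2. minus fields op=0xe:5|rd=10:4|rs=8:4|pad=0:19 → word 75400000h → 75 40 00 00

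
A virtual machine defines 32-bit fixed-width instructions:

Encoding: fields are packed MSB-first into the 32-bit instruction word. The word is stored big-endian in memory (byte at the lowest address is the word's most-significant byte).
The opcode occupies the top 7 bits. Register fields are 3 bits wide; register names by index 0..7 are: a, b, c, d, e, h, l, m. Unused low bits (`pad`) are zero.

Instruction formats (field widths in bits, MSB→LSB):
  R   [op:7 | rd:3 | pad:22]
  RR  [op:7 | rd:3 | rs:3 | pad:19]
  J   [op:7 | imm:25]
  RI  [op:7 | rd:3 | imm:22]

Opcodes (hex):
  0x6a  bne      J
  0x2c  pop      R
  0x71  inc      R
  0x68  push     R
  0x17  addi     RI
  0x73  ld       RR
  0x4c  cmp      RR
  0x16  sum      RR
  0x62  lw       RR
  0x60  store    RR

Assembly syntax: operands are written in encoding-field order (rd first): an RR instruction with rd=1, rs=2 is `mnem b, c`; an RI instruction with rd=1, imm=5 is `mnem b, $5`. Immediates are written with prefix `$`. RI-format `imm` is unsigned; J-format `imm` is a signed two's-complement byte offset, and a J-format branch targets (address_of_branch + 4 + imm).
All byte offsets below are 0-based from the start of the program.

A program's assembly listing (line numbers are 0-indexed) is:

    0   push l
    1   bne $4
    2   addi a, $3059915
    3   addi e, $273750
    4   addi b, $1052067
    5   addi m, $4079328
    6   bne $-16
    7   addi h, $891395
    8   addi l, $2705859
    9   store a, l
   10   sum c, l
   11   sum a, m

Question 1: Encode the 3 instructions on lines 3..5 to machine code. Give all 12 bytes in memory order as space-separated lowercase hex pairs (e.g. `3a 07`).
2f 04 2d 56 2e 50 0d a3 2f fe 3e e0

line 3 (addi): pack op=0x17:7|rd=4:3|imm=273750:22 = 0x2f042d56; big→ 2f 04 2d 56
line 4 (addi): pack op=0x17:7|rd=1:3|imm=1052067:22 = 0x2e500da3; big→ 2e 50 0d a3
line 5 (addi): pack op=0x17:7|rd=7:3|imm=4079328:22 = 0x2ffe3ee0; big→ 2f fe 3e e0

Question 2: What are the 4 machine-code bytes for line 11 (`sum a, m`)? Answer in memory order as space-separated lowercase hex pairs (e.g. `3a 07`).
11. sum fields op=0x16:7|rd=0:3|rs=7:3|pad=0:19 → word 2c380000h → 2c 38 00 00

2c 38 00 00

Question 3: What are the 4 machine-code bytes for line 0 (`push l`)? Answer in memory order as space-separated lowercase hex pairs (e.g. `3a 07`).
d1 80 00 00

0. push fields op=0x68:7|rd=6:3|pad=0:22 → word d1800000h → d1 80 00 00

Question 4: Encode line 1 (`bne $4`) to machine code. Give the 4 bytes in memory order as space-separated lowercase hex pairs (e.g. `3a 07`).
L1: bne op=0x6a:7|imm=4:25 ⇒ 0xd4000004 ⇒ big d4 00 00 04

d4 00 00 04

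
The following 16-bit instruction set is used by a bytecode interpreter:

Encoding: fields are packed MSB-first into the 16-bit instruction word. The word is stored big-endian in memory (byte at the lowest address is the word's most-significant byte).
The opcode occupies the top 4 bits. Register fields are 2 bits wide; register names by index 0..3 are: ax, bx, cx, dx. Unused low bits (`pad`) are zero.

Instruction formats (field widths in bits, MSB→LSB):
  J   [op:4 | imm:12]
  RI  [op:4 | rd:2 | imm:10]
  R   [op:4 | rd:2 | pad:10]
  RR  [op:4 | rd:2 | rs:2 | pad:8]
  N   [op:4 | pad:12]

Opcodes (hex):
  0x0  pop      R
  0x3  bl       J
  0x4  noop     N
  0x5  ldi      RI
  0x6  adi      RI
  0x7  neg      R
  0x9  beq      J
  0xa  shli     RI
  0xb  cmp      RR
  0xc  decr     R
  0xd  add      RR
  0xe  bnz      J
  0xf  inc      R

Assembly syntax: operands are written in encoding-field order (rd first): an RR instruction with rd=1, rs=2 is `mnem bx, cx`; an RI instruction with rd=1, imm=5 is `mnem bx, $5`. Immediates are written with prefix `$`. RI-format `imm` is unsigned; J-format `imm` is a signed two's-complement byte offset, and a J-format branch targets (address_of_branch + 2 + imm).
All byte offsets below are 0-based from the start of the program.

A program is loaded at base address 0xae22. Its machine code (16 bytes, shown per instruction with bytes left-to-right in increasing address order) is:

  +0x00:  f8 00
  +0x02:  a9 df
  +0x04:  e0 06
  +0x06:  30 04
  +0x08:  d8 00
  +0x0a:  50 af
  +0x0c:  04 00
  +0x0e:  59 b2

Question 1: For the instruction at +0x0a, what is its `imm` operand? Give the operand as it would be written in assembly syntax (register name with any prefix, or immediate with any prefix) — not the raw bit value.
off 0x0a: read 50 af as big → 0x50af
  top 4b → 0x5 → ldi [RI]
  rd: (w>>10)&0x3=0x0 → ax
  imm: (w>>0)&0x3ff=0xaf → $175

$175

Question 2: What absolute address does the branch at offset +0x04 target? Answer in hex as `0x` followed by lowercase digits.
off 0x04: read e0 06 as big → 0xe006
  opcode bits[15:12]=0xe: bnz/J
  [11:0] imm=6 = $6
  target = base 0xae22 + off 0x04 + 2 + imm 6 = 0xae2e

0xae2e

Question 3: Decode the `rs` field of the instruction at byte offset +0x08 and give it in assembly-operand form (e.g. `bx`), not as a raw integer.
[08] d8 00 → 0xd800
  top 4b → 0xd → add [RR]
  rd@[11:10]=0x2 ⇒ cx
  rs@[9:8]=0x0 ⇒ ax

ax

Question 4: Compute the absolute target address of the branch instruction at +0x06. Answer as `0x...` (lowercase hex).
+0x06: 30 04 ⇒ word 0x3004 (big)
  opcode bits[15:12]=0x3: bl/J
  [11:0] imm=4 = $4
  target = base 0xae22 + off 0x06 + 2 + imm 4 = 0xae2e

0xae2e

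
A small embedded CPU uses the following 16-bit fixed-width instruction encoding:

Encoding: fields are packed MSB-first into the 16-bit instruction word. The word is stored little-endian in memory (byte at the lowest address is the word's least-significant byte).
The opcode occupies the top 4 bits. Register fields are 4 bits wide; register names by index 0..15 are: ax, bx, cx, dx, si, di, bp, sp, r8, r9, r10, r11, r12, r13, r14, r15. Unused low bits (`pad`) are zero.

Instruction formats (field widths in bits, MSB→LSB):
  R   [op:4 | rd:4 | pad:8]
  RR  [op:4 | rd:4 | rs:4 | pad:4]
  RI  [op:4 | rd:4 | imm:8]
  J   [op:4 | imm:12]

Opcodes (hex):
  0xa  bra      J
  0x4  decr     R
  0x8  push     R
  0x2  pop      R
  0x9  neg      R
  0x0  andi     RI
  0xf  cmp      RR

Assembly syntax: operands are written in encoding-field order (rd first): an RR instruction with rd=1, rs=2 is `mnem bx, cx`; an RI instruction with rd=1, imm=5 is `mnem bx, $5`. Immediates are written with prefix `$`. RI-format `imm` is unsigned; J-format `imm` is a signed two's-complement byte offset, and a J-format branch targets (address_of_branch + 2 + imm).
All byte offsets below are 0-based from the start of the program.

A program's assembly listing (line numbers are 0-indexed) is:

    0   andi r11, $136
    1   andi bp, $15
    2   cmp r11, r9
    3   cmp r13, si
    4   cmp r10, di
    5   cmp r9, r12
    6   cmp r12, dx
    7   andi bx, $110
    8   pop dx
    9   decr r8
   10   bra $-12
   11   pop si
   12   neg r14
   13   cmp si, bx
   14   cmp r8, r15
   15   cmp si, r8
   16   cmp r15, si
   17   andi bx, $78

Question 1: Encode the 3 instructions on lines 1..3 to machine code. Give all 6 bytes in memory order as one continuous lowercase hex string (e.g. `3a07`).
L1: andi op=0x0:4|rd=6:4|imm=15:8 ⇒ 0x060f ⇒ little 0f 06
L2: cmp op=0xf:4|rd=11:4|rs=9:4|pad=0:4 ⇒ 0xfb90 ⇒ little 90 fb
L3: cmp op=0xf:4|rd=13:4|rs=4:4|pad=0:4 ⇒ 0xfd40 ⇒ little 40 fd

0f0690fb40fd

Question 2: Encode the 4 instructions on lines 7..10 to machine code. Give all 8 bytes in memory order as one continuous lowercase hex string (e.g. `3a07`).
6e0100230048f4af

7. andi fields op=0x0:4|rd=1:4|imm=110:8 → word 016eh → 6e 01
8. pop fields op=0x2:4|rd=3:4|pad=0:8 → word 2300h → 00 23
9. decr fields op=0x4:4|rd=8:4|pad=0:8 → word 4800h → 00 48
10. bra fields op=0xa:4|imm=-12:12 → word aff4h → f4 af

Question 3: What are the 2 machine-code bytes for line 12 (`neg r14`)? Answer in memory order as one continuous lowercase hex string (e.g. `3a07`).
L12: neg op=0x9:4|rd=14:4|pad=0:8 ⇒ 0x9e00 ⇒ little 00 9e

009e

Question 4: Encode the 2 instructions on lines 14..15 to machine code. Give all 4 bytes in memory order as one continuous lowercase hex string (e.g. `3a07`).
f0f880f4

line 14 (cmp): pack op=0xf:4|rd=8:4|rs=15:4|pad=0:4 = 0xf8f0; little→ f0 f8
line 15 (cmp): pack op=0xf:4|rd=4:4|rs=8:4|pad=0:4 = 0xf480; little→ 80 f4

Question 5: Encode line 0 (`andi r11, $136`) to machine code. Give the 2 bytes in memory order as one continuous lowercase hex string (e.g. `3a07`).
880b

0. andi fields op=0x0:4|rd=11:4|imm=136:8 → word 0b88h → 88 0b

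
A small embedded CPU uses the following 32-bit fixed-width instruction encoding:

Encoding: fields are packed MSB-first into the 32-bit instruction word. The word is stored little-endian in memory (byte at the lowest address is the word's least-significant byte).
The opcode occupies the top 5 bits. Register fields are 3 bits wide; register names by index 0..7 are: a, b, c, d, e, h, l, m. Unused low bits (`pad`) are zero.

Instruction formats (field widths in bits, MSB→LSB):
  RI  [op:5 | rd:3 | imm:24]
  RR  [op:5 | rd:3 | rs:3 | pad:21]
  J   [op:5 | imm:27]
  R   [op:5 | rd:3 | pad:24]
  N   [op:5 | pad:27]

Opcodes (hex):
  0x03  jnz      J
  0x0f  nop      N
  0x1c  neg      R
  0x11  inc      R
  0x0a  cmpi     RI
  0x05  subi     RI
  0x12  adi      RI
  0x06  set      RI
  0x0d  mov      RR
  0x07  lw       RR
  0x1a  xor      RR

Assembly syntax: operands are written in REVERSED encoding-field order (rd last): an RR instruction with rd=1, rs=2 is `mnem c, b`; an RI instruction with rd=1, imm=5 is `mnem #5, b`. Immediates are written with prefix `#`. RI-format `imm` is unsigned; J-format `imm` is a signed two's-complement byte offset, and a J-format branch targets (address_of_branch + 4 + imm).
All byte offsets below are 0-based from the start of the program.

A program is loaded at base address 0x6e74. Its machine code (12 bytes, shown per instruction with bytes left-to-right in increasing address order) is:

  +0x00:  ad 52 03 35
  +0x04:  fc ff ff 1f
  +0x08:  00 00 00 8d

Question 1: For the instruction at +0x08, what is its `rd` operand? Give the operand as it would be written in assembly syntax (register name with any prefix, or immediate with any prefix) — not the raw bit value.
off 0x08: read 00 00 00 8d as little → 0x8d000000
  opcode bits[31:27]=0x11: inc/R
  [26:24] rd=5 = h

h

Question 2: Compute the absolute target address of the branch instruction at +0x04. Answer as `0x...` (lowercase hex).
+0x04: fc ff ff 1f ⇒ word 0x1ffffffc (little)
  op=0x1ffffffc>>27=0x3 ⇒ jnz (J)
  [26:0] imm=134217724 (s27→-4) = #-4
  target = base 0x6e74 + off 0x04 + 4 + imm -4 = 0x6e78

0x6e78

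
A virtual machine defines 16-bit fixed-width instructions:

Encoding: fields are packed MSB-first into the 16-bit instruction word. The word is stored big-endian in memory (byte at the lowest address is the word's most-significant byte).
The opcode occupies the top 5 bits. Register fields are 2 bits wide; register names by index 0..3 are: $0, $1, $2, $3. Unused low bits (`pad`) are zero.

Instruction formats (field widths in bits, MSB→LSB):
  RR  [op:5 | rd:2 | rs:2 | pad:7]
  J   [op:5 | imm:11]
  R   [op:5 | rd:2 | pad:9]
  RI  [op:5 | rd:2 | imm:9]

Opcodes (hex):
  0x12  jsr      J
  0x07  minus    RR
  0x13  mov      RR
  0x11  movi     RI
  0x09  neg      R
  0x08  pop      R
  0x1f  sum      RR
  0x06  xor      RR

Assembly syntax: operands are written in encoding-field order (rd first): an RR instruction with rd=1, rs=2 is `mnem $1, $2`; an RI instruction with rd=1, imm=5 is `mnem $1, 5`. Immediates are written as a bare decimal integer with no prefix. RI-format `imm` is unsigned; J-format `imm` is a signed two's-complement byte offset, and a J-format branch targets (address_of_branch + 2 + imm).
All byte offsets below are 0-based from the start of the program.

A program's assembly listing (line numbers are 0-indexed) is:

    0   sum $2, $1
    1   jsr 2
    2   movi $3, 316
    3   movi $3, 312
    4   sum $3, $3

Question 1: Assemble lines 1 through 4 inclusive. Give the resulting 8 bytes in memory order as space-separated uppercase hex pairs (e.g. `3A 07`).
1. jsr fields op=0x12:5|imm=2:11 → word 9002h → 90 02
2. movi fields op=0x11:5|rd=3:2|imm=316:9 → word 8f3ch → 8f 3c
3. movi fields op=0x11:5|rd=3:2|imm=312:9 → word 8f38h → 8f 38
4. sum fields op=0x1f:5|rd=3:2|rs=3:2|pad=0:7 → word ff80h → ff 80

90 02 8F 3C 8F 38 FF 80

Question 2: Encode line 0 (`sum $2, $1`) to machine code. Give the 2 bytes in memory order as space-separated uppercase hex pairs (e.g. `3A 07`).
line 0 (sum): pack op=0x1f:5|rd=2:2|rs=1:2|pad=0:7 = 0xfc80; big→ fc 80

FC 80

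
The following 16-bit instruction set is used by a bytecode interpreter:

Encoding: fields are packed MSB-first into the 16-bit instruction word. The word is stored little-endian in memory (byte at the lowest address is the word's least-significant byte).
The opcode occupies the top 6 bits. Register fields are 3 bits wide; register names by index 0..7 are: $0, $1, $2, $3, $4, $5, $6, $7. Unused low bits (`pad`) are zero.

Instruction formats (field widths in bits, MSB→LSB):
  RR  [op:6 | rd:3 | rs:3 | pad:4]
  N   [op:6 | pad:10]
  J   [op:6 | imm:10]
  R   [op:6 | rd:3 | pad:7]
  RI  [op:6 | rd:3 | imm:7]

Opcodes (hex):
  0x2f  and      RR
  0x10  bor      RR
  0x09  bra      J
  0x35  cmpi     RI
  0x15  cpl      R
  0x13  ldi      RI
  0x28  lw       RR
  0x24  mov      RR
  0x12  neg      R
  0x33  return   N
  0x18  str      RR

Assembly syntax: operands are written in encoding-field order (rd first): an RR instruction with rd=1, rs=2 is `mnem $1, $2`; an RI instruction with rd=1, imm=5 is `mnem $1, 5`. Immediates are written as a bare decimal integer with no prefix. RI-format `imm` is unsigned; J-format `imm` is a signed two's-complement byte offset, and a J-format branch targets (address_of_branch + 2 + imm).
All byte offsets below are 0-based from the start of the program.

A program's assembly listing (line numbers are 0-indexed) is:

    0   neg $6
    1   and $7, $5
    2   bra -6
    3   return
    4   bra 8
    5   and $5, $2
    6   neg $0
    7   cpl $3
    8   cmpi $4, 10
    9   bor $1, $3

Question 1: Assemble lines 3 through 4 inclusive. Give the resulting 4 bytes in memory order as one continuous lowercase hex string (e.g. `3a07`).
L3: return op=0x33:6|pad=0:10 ⇒ 0xcc00 ⇒ little 00 cc
L4: bra op=0x9:6|imm=8:10 ⇒ 0x2408 ⇒ little 08 24

00cc0824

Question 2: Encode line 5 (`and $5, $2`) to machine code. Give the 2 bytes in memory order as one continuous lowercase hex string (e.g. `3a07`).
5. and fields op=0x2f:6|rd=5:3|rs=2:3|pad=0:4 → word bea0h → a0 be

a0be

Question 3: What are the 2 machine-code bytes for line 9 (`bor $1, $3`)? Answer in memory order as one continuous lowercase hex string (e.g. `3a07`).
9. bor fields op=0x10:6|rd=1:3|rs=3:3|pad=0:4 → word 40b0h → b0 40

b040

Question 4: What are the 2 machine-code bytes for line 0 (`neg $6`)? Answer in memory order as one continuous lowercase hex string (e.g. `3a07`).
004b

line 0 (neg): pack op=0x12:6|rd=6:3|pad=0:7 = 0x4b00; little→ 00 4b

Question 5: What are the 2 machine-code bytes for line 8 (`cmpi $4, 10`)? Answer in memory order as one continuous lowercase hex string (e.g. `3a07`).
8. cmpi fields op=0x35:6|rd=4:3|imm=10:7 → word d60ah → 0a d6

0ad6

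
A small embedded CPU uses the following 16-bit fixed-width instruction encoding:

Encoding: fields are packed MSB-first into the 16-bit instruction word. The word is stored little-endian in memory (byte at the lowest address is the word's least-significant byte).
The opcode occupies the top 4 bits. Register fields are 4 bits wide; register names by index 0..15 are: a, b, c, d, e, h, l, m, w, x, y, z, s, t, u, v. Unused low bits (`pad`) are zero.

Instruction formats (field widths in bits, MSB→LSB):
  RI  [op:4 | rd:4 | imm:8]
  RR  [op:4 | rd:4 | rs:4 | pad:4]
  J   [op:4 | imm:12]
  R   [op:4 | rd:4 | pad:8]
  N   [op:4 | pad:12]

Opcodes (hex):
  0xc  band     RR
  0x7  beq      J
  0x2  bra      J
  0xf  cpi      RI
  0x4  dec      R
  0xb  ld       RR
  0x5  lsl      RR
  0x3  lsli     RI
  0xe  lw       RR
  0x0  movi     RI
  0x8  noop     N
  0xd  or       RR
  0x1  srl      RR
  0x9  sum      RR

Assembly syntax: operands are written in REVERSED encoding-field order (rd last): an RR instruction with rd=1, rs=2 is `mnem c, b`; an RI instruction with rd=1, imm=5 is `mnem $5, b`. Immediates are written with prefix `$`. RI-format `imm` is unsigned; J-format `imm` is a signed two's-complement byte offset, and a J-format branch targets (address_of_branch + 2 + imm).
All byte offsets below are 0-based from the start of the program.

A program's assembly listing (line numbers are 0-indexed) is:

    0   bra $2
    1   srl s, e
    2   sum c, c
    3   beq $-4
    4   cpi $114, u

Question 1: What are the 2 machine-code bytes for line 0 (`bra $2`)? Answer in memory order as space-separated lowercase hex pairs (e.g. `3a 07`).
02 20

L0: bra op=0x2:4|imm=2:12 ⇒ 0x2002 ⇒ little 02 20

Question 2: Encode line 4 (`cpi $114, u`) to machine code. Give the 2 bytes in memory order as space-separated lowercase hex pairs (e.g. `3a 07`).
L4: cpi op=0xf:4|rd=14:4|imm=114:8 ⇒ 0xfe72 ⇒ little 72 fe

72 fe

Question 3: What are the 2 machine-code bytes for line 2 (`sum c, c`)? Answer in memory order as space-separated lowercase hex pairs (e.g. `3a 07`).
line 2 (sum): pack op=0x9:4|rd=2:4|rs=2:4|pad=0:4 = 0x9220; little→ 20 92

20 92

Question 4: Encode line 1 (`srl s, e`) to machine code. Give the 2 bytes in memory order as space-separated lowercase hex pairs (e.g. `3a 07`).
c0 14

1. srl fields op=0x1:4|rd=4:4|rs=12:4|pad=0:4 → word 14c0h → c0 14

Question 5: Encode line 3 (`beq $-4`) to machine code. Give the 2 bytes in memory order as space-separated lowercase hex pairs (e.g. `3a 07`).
L3: beq op=0x7:4|imm=-4:12 ⇒ 0x7ffc ⇒ little fc 7f

fc 7f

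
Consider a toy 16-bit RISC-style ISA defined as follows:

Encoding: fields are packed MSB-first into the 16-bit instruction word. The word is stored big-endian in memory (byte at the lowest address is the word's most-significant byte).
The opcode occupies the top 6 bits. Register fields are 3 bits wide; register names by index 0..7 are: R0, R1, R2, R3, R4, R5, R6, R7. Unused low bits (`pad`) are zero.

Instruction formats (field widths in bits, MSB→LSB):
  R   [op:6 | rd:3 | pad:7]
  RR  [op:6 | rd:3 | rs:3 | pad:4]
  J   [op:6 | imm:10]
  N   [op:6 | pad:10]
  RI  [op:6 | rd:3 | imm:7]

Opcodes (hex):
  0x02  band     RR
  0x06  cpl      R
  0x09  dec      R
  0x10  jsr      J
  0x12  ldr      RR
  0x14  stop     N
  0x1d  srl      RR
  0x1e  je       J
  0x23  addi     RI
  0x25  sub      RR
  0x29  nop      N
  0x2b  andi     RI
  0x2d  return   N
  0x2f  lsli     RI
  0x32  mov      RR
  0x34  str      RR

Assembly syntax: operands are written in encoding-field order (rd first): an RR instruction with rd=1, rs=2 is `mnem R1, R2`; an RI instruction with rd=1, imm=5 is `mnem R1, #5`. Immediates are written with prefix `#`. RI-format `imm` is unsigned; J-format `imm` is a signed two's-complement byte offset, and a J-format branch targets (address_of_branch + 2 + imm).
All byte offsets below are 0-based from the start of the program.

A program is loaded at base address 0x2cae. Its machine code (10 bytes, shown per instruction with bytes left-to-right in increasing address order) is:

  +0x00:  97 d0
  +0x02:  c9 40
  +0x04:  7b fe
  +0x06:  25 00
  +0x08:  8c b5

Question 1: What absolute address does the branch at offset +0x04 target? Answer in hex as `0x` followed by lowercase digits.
off 0x04: read 7b fe as big → 0x7bfe
  op=0x7bfe>>10=0x1e ⇒ je (J)
  [9:0] imm=1022 (s10→-2) = #-2
  target = base 0x2cae + off 0x04 + 2 + imm -2 = 0x2cb2

0x2cb2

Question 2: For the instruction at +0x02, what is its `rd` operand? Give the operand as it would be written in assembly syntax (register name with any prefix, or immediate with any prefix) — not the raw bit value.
R2

@+02  big-endian(c9 40) = 0xc940
  op=0xc940>>10=0x32 ⇒ mov (RR)
  rd: (w>>7)&0x7=0x2 → R2
  rs: (w>>4)&0x7=0x4 → R4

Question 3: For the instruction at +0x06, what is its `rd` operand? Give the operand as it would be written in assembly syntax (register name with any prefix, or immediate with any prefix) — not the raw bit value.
@+06  big-endian(25 00) = 0x2500
  op=0x2500>>10=0x9 ⇒ dec (R)
  rd: (w>>7)&0x7=0x2 → R2

R2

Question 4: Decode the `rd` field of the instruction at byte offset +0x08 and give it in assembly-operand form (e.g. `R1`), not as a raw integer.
off 0x08: read 8c b5 as big → 0x8cb5
  op=0x8cb5>>10=0x23 ⇒ addi (RI)
  rd: (w>>7)&0x7=0x1 → R1
  imm: (w>>0)&0x7f=0x35 → #53

R1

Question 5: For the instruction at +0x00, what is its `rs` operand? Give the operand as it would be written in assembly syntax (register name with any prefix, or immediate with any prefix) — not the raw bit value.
R5

+0x00: 97 d0 ⇒ word 0x97d0 (big)
  opcode bits[15:10]=0x25: sub/RR
  rd: (w>>7)&0x7=0x7 → R7
  rs: (w>>4)&0x7=0x5 → R5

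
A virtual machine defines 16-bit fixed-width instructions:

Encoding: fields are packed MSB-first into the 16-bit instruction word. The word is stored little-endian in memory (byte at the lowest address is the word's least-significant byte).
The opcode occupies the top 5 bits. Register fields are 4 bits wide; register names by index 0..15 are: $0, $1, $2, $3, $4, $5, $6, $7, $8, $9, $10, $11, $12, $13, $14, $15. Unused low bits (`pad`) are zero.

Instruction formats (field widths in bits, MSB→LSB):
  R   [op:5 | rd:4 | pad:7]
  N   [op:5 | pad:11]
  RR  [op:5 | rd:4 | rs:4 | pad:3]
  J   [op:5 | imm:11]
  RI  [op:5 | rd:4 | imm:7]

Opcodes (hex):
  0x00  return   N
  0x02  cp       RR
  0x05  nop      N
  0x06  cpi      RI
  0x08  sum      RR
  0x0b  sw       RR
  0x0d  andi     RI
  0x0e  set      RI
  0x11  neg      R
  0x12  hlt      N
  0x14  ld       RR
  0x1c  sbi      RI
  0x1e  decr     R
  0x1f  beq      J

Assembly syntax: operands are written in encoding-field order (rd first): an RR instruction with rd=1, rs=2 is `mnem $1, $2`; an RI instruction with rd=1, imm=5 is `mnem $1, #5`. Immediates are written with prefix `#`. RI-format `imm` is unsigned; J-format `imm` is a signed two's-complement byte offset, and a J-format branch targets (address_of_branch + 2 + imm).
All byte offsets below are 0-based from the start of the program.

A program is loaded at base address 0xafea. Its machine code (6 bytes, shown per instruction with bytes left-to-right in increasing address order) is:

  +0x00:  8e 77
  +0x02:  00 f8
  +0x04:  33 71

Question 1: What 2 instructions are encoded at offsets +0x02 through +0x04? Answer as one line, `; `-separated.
off 0x02: read 00 f8 as little → 0xf800
  op=0xf800>>11=0x1f ⇒ beq (J)
  [10:0] imm=0 = #0
off 0x04: read 33 71 as little → 0x7133
  op=0x7133>>11=0xe ⇒ set (RI)
  [10:7] rd=2 = $2
  [6:0] imm=51 = #51

beq #0; set $2, #51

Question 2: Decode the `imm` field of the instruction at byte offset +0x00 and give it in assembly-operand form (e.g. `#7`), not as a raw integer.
[00] 8e 77 → 0x778e
  op=0x778e>>11=0xe ⇒ set (RI)
  rd@[10:7]=0xf ⇒ $15
  imm@[6:0]=0xe ⇒ #14

#14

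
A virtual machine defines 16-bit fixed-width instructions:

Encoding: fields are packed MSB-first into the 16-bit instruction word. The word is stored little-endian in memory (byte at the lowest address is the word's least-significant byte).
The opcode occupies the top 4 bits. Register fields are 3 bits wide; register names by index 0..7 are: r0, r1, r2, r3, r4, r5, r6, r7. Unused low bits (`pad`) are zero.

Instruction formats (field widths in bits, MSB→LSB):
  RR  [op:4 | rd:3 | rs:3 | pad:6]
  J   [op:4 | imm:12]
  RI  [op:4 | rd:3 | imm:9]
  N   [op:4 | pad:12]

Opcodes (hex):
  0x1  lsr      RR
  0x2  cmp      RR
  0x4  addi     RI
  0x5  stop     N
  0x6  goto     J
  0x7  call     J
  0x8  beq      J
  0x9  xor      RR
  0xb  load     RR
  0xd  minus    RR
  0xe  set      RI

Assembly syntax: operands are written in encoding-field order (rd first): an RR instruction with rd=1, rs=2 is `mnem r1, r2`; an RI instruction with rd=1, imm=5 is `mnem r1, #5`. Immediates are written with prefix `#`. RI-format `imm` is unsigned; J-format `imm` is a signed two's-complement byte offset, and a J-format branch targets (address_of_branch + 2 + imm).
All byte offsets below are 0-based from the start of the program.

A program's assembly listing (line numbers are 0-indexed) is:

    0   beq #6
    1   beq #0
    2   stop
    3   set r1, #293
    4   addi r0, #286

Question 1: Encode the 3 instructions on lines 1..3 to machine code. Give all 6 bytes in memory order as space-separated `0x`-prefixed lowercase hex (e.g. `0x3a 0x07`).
0x00 0x80 0x00 0x50 0x25 0xe3

line 1 (beq): pack op=0x8:4|imm=0:12 = 0x8000; little→ 00 80
line 2 (stop): pack op=0x5:4|pad=0:12 = 0x5000; little→ 00 50
line 3 (set): pack op=0xe:4|rd=1:3|imm=293:9 = 0xe325; little→ 25 e3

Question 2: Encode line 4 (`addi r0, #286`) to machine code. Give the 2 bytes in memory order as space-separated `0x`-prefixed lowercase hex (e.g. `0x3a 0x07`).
0x1e 0x41

line 4 (addi): pack op=0x4:4|rd=0:3|imm=286:9 = 0x411e; little→ 1e 41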